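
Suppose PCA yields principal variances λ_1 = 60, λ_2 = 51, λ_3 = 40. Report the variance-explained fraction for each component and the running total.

Step 1 — total variance = trace(Sigma) = Σ λ_i = 60 + 51 + 40 = 151.

Step 2 — fraction explained by component i = λ_i / Σ λ:
  PC1: 60/151 = 0.3974
  PC2: 51/151 = 0.3377
  PC3: 40/151 = 0.2649

Step 3 — cumulative fraction after k components = (λ_1 + ... + λ_k) / Σ λ:
  k = 1: 60/151 = 0.3974
  k = 2: (60 + 51)/151 = 111/151 = 0.7351
  k = 3: (60 + 51 + 40)/151 = 151/151 = 1

Summary (fraction, with percent):

explained: PC1 0.3974 (39.74%), PC2 0.3377 (33.77%), PC3 0.2649 (26.49%);  cumulative: 0.3974, 0.7351, 1


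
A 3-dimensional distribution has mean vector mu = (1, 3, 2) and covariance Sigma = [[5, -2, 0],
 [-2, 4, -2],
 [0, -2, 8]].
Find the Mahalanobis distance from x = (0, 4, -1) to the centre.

Step 1 — centre the observation: (x - mu) = (-1, 1, -3).

Step 2 — invert Sigma (cofactor / det for 3×3, or solve directly):
  Sigma^{-1} = [[0.2593, 0.1481, 0.037],
 [0.1481, 0.3704, 0.0926],
 [0.037, 0.0926, 0.1481]].

Step 3 — form the quadratic (x - mu)^T · Sigma^{-1} · (x - mu):
  Sigma^{-1} · (x - mu) = (-0.2222, -0.0556, -0.3889).
  (x - mu)^T · [Sigma^{-1} · (x - mu)] = (-1)·(-0.2222) + (1)·(-0.0556) + (-3)·(-0.3889) = 1.3333.

Step 4 — take square root: d = √(1.3333) ≈ 1.1547.

d(x, mu) = √(1.3333) ≈ 1.1547


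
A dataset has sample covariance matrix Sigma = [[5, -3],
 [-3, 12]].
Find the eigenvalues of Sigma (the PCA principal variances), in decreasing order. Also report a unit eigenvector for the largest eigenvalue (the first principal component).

Step 1 — characteristic polynomial of 2×2 Sigma:
  det(Sigma - λI) = λ² - trace · λ + det = 0.
  trace = 5 + 12 = 17, det = 5·12 - (-3)² = 51.
Step 2 — discriminant:
  Δ = trace² - 4·det = 289 - 204 = 85.
Step 3 — eigenvalues:
  λ = (trace ± √Δ)/2 = (17 ± 9.2195)/2,
  λ_1 = 13.1098,  λ_2 = 3.8902.

Step 4 — unit eigenvector for λ_1: solve (Sigma - λ_1 I)v = 0. First row:
  (5 - 13.1098)·v_x + (-3)·v_y = 0, i.e. (-8.1098)·v_x + (-3)·v_y = 0,
  so v ∝ (b, λ_1 - a) = (-3, 8.1098); multiply by -1 so the first entry is positive: u = (3, -8.1098).
  ||u|| = √((3)² + (-8.1098)²) = √(74.7684) ≈ 8.6469,
  v_1 = u/||u|| ≈ (0.3469, -0.9379) (||v_1|| = 1).

λ_1 = 13.1098,  λ_2 = 3.8902;  v_1 ≈ (0.3469, -0.9379)


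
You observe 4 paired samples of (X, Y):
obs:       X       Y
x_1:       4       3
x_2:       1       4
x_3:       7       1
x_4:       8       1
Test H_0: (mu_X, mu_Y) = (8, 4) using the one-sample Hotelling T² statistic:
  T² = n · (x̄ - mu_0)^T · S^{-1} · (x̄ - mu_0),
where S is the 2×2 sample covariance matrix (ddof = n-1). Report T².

Step 1 — sample mean vector:
  mean(X) = (4 + 1 + 7 + 8) / 4 = 20/4 = 5
  mean(Y) = (3 + 4 + 1 + 1) / 4 = 9/4 = 2.25
  x̄ = (5, 2.25),  deviation x̄ - mu_0 = (5, 2.25) - (8, 4) = (-3, -1.75).

Step 2 — sample covariance matrix, S[i,j] = (1/(n-1)) · Σ_k (x_{k,i} - mean_i) · (x_{k,j} - mean_j), divisor n-1 = 3:
  S[X,X] = ((-1)·(-1) + (-4)·(-4) + (2)·(2) + (3)·(3)) / 3 = 30/3 = 10
  S[X,Y] = ((-1)·(0.75) + (-4)·(1.75) + (2)·(-1.25) + (3)·(-1.25)) / 3 = -14/3 = -4.6667
  S[Y,Y] = ((0.75)·(0.75) + (1.75)·(1.75) + (-1.25)·(-1.25) + (-1.25)·(-1.25)) / 3 = 6.75/3 = 2.25
  S = [[10, -4.6667],
 [-4.6667, 2.25]].

Step 3 — invert S. det(S) = 10·2.25 - (-4.6667)² = 0.7222.
  S^{-1} = (1/det) · [[d, -b], [-b, a]] = [[3.1154, 6.4615],
 [6.4615, 13.8462]].

Step 4 — quadratic form (x̄ - mu_0)^T · S^{-1} · (x̄ - mu_0):
  S^{-1} · (x̄ - mu_0) = (-20.6538, -43.6154),
  (x̄ - mu_0)^T · [...] = (-3)·(-20.6538) + (-1.75)·(-43.6154) = 138.2885.

Step 5 — scale by n: T² = 4 · 138.2885 = 553.1538.

T² ≈ 553.1538


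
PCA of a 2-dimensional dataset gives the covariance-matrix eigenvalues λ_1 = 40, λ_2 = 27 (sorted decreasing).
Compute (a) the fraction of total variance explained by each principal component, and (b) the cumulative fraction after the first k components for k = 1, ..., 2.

Step 1 — total variance = trace(Sigma) = Σ λ_i = 40 + 27 = 67.

Step 2 — fraction explained by component i = λ_i / Σ λ:
  PC1: 40/67 = 0.597
  PC2: 27/67 = 0.403

Step 3 — cumulative fraction after k components = (λ_1 + ... + λ_k) / Σ λ:
  k = 1: 40/67 = 0.597
  k = 2: (40 + 27)/67 = 67/67 = 1

Summary (fraction, with percent):

explained: PC1 0.597 (59.7%), PC2 0.403 (40.3%);  cumulative: 0.597, 1


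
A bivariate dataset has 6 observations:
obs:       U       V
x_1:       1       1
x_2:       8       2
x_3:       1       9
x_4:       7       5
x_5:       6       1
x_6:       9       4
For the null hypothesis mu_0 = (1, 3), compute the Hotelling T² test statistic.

Step 1 — sample mean vector:
  mean(U) = (1 + 8 + 1 + 7 + 6 + 9) / 6 = 32/6 = 5.3333
  mean(V) = (1 + 2 + 9 + 5 + 1 + 4) / 6 = 22/6 = 3.6667
  x̄ = (5.3333, 3.6667),  deviation x̄ - mu_0 = (5.3333, 3.6667) - (1, 3) = (4.3333, 0.6667).

Step 2 — sample covariance matrix, S[i,j] = (1/(n-1)) · Σ_k (x_{k,i} - mean_i) · (x_{k,j} - mean_j), divisor n-1 = 5:
  S[U,U] = ((-4.3333)·(-4.3333) + (2.6667)·(2.6667) + (-4.3333)·(-4.3333) + (1.6667)·(1.6667) + (0.6667)·(0.6667) + (3.6667)·(3.6667)) / 5 = 61.3333/5 = 12.2667
  S[U,V] = ((-4.3333)·(-2.6667) + (2.6667)·(-1.6667) + (-4.3333)·(5.3333) + (1.6667)·(1.3333) + (0.6667)·(-2.6667) + (3.6667)·(0.3333)) / 5 = -14.3333/5 = -2.8667
  S[V,V] = ((-2.6667)·(-2.6667) + (-1.6667)·(-1.6667) + (5.3333)·(5.3333) + (1.3333)·(1.3333) + (-2.6667)·(-2.6667) + (0.3333)·(0.3333)) / 5 = 47.3333/5 = 9.4667
  S = [[12.2667, -2.8667],
 [-2.8667, 9.4667]].

Step 3 — invert S. det(S) = 12.2667·9.4667 - (-2.8667)² = 107.9067.
  S^{-1} = (1/det) · [[d, -b], [-b, a]] = [[0.0877, 0.0266],
 [0.0266, 0.1137]].

Step 4 — quadratic form (x̄ - mu_0)^T · S^{-1} · (x̄ - mu_0):
  S^{-1} · (x̄ - mu_0) = (0.3979, 0.1909),
  (x̄ - mu_0)^T · [...] = (4.3333)·(0.3979) + (0.6667)·(0.1909) = 1.8514.

Step 5 — scale by n: T² = 6 · 1.8514 = 11.1084.

T² ≈ 11.1084


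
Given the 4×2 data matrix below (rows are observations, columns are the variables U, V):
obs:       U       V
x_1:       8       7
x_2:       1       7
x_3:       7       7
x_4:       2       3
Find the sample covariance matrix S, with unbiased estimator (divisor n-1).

Step 1 — column means:
  mean(U) = (8 + 1 + 7 + 2) / 4 = 18/4 = 4.5
  mean(V) = (7 + 7 + 7 + 3) / 4 = 24/4 = 6

Step 2 — sample covariance S[i,j] = (1/(n-1)) · Σ_k (x_{k,i} - mean_i) · (x_{k,j} - mean_j), with n-1 = 3.
  S[U,U] = ((3.5)·(3.5) + (-3.5)·(-3.5) + (2.5)·(2.5) + (-2.5)·(-2.5)) / 3 = 37/3 = 12.3333
  S[U,V] = ((3.5)·(1) + (-3.5)·(1) + (2.5)·(1) + (-2.5)·(-3)) / 3 = 10/3 = 3.3333
  S[V,V] = ((1)·(1) + (1)·(1) + (1)·(1) + (-3)·(-3)) / 3 = 12/3 = 4

S is symmetric (S[j,i] = S[i,j]). Assembling:

S = [[12.3333, 3.3333],
 [3.3333, 4]]


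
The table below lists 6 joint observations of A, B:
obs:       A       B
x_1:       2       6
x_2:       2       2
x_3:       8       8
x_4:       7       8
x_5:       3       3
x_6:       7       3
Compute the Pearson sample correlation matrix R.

Step 1 — column means:
  mean(A) = (2 + 2 + 8 + 7 + 3 + 7) / 6 = 29/6 = 4.8333
  mean(B) = (6 + 2 + 8 + 8 + 3 + 3) / 6 = 30/6 = 5

Step 2 — sample variances and covariances s[i,j] = (1/(n-1)) · Σ_k (x_{k,i} - mean_i) · (x_{k,j} - mean_j), with n-1 = 5:
  s[A,A] = ((-2.8333)·(-2.8333) + (-2.8333)·(-2.8333) + (3.1667)·(3.1667) + (2.1667)·(2.1667) + (-1.8333)·(-1.8333) + (2.1667)·(2.1667)) / 5 = 38.8333/5 = 7.7667
  s[A,B] = ((-2.8333)·(1) + (-2.8333)·(-3) + (3.1667)·(3) + (2.1667)·(3) + (-1.8333)·(-2) + (2.1667)·(-2)) / 5 = 21/5 = 4.2
  s[B,B] = ((1)·(1) + (-3)·(-3) + (3)·(3) + (3)·(3) + (-2)·(-2) + (-2)·(-2)) / 5 = 36/5 = 7.2
  Sample standard deviations s_i = √(s[i,i]):
  s(A) = √(7.7667) = 2.7869
  s(B) = √(7.2) = 2.6833

Step 3 — r_{ij} = s_{ij} / (s_i · s_j):
  r[A,A] = 1 (diagonal).
  r[A,B] = 4.2 / (2.7869 · 2.6833) = 4.2 / 7.478 = 0.5616
  r[B,B] = 1 (diagonal).

R is symmetric with unit diagonal. Assembling:

R = [[1, 0.5616],
 [0.5616, 1]]


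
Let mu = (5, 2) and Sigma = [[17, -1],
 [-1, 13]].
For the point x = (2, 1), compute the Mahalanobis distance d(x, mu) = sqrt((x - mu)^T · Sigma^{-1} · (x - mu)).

Step 1 — centre the observation: (x - mu) = (-3, -1).

Step 2 — invert Sigma. det(Sigma) = 17·13 - (-1)² = 220.
  Sigma^{-1} = (1/det) · [[d, -b], [-b, a]] = [[0.0591, 0.0045],
 [0.0045, 0.0773]].

Step 3 — form the quadratic (x - mu)^T · Sigma^{-1} · (x - mu):
  Sigma^{-1} · (x - mu) = (-0.1818, -0.0909).
  (x - mu)^T · [Sigma^{-1} · (x - mu)] = (-3)·(-0.1818) + (-1)·(-0.0909) = 0.6364.

Step 4 — take square root: d = √(0.6364) ≈ 0.7977.

d(x, mu) = √(0.6364) ≈ 0.7977


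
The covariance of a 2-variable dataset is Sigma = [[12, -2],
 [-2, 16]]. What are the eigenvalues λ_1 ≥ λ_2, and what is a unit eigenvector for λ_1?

Step 1 — characteristic polynomial of 2×2 Sigma:
  det(Sigma - λI) = λ² - trace · λ + det = 0.
  trace = 12 + 16 = 28, det = 12·16 - (-2)² = 188.
Step 2 — discriminant:
  Δ = trace² - 4·det = 784 - 752 = 32.
Step 3 — eigenvalues:
  λ = (trace ± √Δ)/2 = (28 ± 5.6569)/2,
  λ_1 = 16.8284,  λ_2 = 11.1716.

Step 4 — unit eigenvector for λ_1: solve (Sigma - λ_1 I)v = 0. First row:
  (12 - 16.8284)·v_x + (-2)·v_y = 0, i.e. (-4.8284)·v_x + (-2)·v_y = 0,
  so v ∝ (b, λ_1 - a) = (-2, 4.8284); multiply by -1 so the first entry is positive: u = (2, -4.8284).
  ||u|| = √((2)² + (-4.8284)²) = √(27.3137) ≈ 5.2263,
  v_1 = u/||u|| ≈ (0.3827, -0.9239) (||v_1|| = 1).

λ_1 = 16.8284,  λ_2 = 11.1716;  v_1 ≈ (0.3827, -0.9239)


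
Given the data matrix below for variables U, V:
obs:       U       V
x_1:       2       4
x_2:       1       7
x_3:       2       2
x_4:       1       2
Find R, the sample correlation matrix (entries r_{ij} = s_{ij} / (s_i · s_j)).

Step 1 — column means:
  mean(U) = (2 + 1 + 2 + 1) / 4 = 6/4 = 1.5
  mean(V) = (4 + 7 + 2 + 2) / 4 = 15/4 = 3.75

Step 2 — sample variances and covariances s[i,j] = (1/(n-1)) · Σ_k (x_{k,i} - mean_i) · (x_{k,j} - mean_j), with n-1 = 3:
  s[U,U] = ((0.5)·(0.5) + (-0.5)·(-0.5) + (0.5)·(0.5) + (-0.5)·(-0.5)) / 3 = 1/3 = 0.3333
  s[U,V] = ((0.5)·(0.25) + (-0.5)·(3.25) + (0.5)·(-1.75) + (-0.5)·(-1.75)) / 3 = -1.5/3 = -0.5
  s[V,V] = ((0.25)·(0.25) + (3.25)·(3.25) + (-1.75)·(-1.75) + (-1.75)·(-1.75)) / 3 = 16.75/3 = 5.5833
  Sample standard deviations s_i = √(s[i,i]):
  s(U) = √(0.3333) = 0.5774
  s(V) = √(5.5833) = 2.3629

Step 3 — r_{ij} = s_{ij} / (s_i · s_j):
  r[U,U] = 1 (diagonal).
  r[U,V] = -0.5 / (0.5774 · 2.3629) = -0.5 / 1.3642 = -0.3665
  r[V,V] = 1 (diagonal).

R is symmetric with unit diagonal. Assembling:

R = [[1, -0.3665],
 [-0.3665, 1]]


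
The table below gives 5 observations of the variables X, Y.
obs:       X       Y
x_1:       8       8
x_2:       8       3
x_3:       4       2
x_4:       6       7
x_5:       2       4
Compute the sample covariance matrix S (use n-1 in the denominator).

Step 1 — column means:
  mean(X) = (8 + 8 + 4 + 6 + 2) / 5 = 28/5 = 5.6
  mean(Y) = (8 + 3 + 2 + 7 + 4) / 5 = 24/5 = 4.8

Step 2 — sample covariance S[i,j] = (1/(n-1)) · Σ_k (x_{k,i} - mean_i) · (x_{k,j} - mean_j), with n-1 = 4.
  S[X,X] = ((2.4)·(2.4) + (2.4)·(2.4) + (-1.6)·(-1.6) + (0.4)·(0.4) + (-3.6)·(-3.6)) / 4 = 27.2/4 = 6.8
  S[X,Y] = ((2.4)·(3.2) + (2.4)·(-1.8) + (-1.6)·(-2.8) + (0.4)·(2.2) + (-3.6)·(-0.8)) / 4 = 11.6/4 = 2.9
  S[Y,Y] = ((3.2)·(3.2) + (-1.8)·(-1.8) + (-2.8)·(-2.8) + (2.2)·(2.2) + (-0.8)·(-0.8)) / 4 = 26.8/4 = 6.7

S is symmetric (S[j,i] = S[i,j]). Assembling:

S = [[6.8, 2.9],
 [2.9, 6.7]]


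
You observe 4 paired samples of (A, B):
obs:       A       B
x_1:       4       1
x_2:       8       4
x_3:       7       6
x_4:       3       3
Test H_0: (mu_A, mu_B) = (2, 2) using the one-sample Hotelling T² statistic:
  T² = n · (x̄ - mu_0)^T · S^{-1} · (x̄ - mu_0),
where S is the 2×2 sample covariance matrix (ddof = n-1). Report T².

Step 1 — sample mean vector:
  mean(A) = (4 + 8 + 7 + 3) / 4 = 22/4 = 5.5
  mean(B) = (1 + 4 + 6 + 3) / 4 = 14/4 = 3.5
  x̄ = (5.5, 3.5),  deviation x̄ - mu_0 = (5.5, 3.5) - (2, 2) = (3.5, 1.5).

Step 2 — sample covariance matrix, S[i,j] = (1/(n-1)) · Σ_k (x_{k,i} - mean_i) · (x_{k,j} - mean_j), divisor n-1 = 3:
  S[A,A] = ((-1.5)·(-1.5) + (2.5)·(2.5) + (1.5)·(1.5) + (-2.5)·(-2.5)) / 3 = 17/3 = 5.6667
  S[A,B] = ((-1.5)·(-2.5) + (2.5)·(0.5) + (1.5)·(2.5) + (-2.5)·(-0.5)) / 3 = 10/3 = 3.3333
  S[B,B] = ((-2.5)·(-2.5) + (0.5)·(0.5) + (2.5)·(2.5) + (-0.5)·(-0.5)) / 3 = 13/3 = 4.3333
  S = [[5.6667, 3.3333],
 [3.3333, 4.3333]].

Step 3 — invert S. det(S) = 5.6667·4.3333 - (3.3333)² = 13.4444.
  S^{-1} = (1/det) · [[d, -b], [-b, a]] = [[0.3223, -0.2479],
 [-0.2479, 0.4215]].

Step 4 — quadratic form (x̄ - mu_0)^T · S^{-1} · (x̄ - mu_0):
  S^{-1} · (x̄ - mu_0) = (0.7562, -0.2355),
  (x̄ - mu_0)^T · [...] = (3.5)·(0.7562) + (1.5)·(-0.2355) = 2.2934.

Step 5 — scale by n: T² = 4 · 2.2934 = 9.1736.

T² ≈ 9.1736


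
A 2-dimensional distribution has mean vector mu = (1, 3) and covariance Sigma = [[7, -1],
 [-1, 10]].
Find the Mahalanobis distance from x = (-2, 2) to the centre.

Step 1 — centre the observation: (x - mu) = (-3, -1).

Step 2 — invert Sigma. det(Sigma) = 7·10 - (-1)² = 69.
  Sigma^{-1} = (1/det) · [[d, -b], [-b, a]] = [[0.1449, 0.0145],
 [0.0145, 0.1014]].

Step 3 — form the quadratic (x - mu)^T · Sigma^{-1} · (x - mu):
  Sigma^{-1} · (x - mu) = (-0.4493, -0.1449).
  (x - mu)^T · [Sigma^{-1} · (x - mu)] = (-3)·(-0.4493) + (-1)·(-0.1449) = 1.4928.

Step 4 — take square root: d = √(1.4928) ≈ 1.2218.

d(x, mu) = √(1.4928) ≈ 1.2218


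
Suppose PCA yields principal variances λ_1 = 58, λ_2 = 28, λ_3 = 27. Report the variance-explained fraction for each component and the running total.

Step 1 — total variance = trace(Sigma) = Σ λ_i = 58 + 28 + 27 = 113.

Step 2 — fraction explained by component i = λ_i / Σ λ:
  PC1: 58/113 = 0.5133
  PC2: 28/113 = 0.2478
  PC3: 27/113 = 0.2389

Step 3 — cumulative fraction after k components = (λ_1 + ... + λ_k) / Σ λ:
  k = 1: 58/113 = 0.5133
  k = 2: (58 + 28)/113 = 86/113 = 0.7611
  k = 3: (58 + 28 + 27)/113 = 113/113 = 1

Summary (fraction, with percent):

explained: PC1 0.5133 (51.33%), PC2 0.2478 (24.78%), PC3 0.2389 (23.89%);  cumulative: 0.5133, 0.7611, 1


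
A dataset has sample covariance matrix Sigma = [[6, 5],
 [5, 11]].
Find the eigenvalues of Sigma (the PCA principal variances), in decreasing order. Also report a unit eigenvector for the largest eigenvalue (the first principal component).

Step 1 — characteristic polynomial of 2×2 Sigma:
  det(Sigma - λI) = λ² - trace · λ + det = 0.
  trace = 6 + 11 = 17, det = 6·11 - (5)² = 41.
Step 2 — discriminant:
  Δ = trace² - 4·det = 289 - 164 = 125.
Step 3 — eigenvalues:
  λ = (trace ± √Δ)/2 = (17 ± 11.1803)/2,
  λ_1 = 14.0902,  λ_2 = 2.9098.

Step 4 — unit eigenvector for λ_1: solve (Sigma - λ_1 I)v = 0. First row:
  (6 - 14.0902)·v_x + (5)·v_y = 0, i.e. (-8.0902)·v_x + (5)·v_y = 0,
  so v ∝ (b, λ_1 - a) = (5, 8.0902) = u.
  ||u|| = √((5)² + (8.0902)²) = √(90.4508) ≈ 9.5106,
  v_1 = u/||u|| ≈ (0.5257, 0.8507) (||v_1|| = 1).

λ_1 = 14.0902,  λ_2 = 2.9098;  v_1 ≈ (0.5257, 0.8507)


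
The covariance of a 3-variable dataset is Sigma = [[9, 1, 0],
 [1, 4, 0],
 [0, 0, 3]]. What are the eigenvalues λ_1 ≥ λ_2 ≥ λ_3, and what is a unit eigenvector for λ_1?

Step 1 — characteristic polynomial p(λ) = det(λI - Sigma) = λ³ - tr·λ² + c_1·λ - det, where tr = trace, c_1 = sum of the principal 2×2 minors, det = det(Sigma):
  tr = 9 + 4 + 3 = 16,
  c_1 = (9·4 - (1)²) + (9·3 - (0)²) + (4·3 - (0)²) = 35 + 27 + 12 = 74,
  det = 9·(4·3 - (0)²) - (1)·((1)·3 - (0)·(0)) + (0)·((1)·(0) - 4·(0)) = 9·(12) - (1)·(3) + (0)·(0) = 105.
  So p(λ) = λ³ - 16λ² + 74λ - 105.
Step 2 — look for an integer root (rational root theorem: any rational root is an integer divisor of 105). Testing λ = 3:
  p(3) = 27 - 144 + 222 - 105 = 0  ✓
  Dividing out (λ - 3): p(λ) = (λ - 3)(λ² - 13λ + 35).
Step 3 — remaining eigenvalues from the quadratic λ² - 13λ + 35 = 0:
  Δ = 13² - 4·35 = 169 - 140 = 29,  λ = (13 ± √29)/2 = (13 ± 5.3852)/2 ≈ 9.1926 or 3.8074.
  Sorted: λ_1 = 9.1926,  λ_2 = 3.8074,  λ_3 = 3  (check: sum = 16 = tr ✓).

Step 4 — unit eigenvector for λ_1 ≈ 9.1926: v spans the null space of (Sigma - λ_1 I), whose rows are
  r_1 = (-0.1926, 1, 0),  r_2 = (1, -5.1926, 0),  r_3 = (0, 0, -6.1926).
  v is orthogonal to every row, so take v ∝ r_1 × r_3 = ((1)·(-6.1926) - (0)·(0), (0)·(0) - (-0.1926)·(-6.1926), (-0.1926)·(0) - (1)·(0)) ≈ (-6.1926, -1.1926, 0).
  Rescale (multiply by -1 so the first nonzero entry is positive): u = (6.1926, 1.1926, 0).
  ||u|| = √((6.1926)² + (1.1926)² + (0)²) = √(39.7703) ≈ 6.3064,  v_1 = u/||u|| ≈ (0.982, 0.1891, 0) (||v_1|| = 1).

λ_1 = 9.1926,  λ_2 = 3.8074,  λ_3 = 3;  v_1 ≈ (0.982, 0.1891, 0)


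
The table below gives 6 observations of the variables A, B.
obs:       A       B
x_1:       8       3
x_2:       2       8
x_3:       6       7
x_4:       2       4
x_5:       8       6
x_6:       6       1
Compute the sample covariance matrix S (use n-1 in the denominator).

Step 1 — column means:
  mean(A) = (8 + 2 + 6 + 2 + 8 + 6) / 6 = 32/6 = 5.3333
  mean(B) = (3 + 8 + 7 + 4 + 6 + 1) / 6 = 29/6 = 4.8333

Step 2 — sample covariance S[i,j] = (1/(n-1)) · Σ_k (x_{k,i} - mean_i) · (x_{k,j} - mean_j), with n-1 = 5.
  S[A,A] = ((2.6667)·(2.6667) + (-3.3333)·(-3.3333) + (0.6667)·(0.6667) + (-3.3333)·(-3.3333) + (2.6667)·(2.6667) + (0.6667)·(0.6667)) / 5 = 37.3333/5 = 7.4667
  S[A,B] = ((2.6667)·(-1.8333) + (-3.3333)·(3.1667) + (0.6667)·(2.1667) + (-3.3333)·(-0.8333) + (2.6667)·(1.1667) + (0.6667)·(-3.8333)) / 5 = -10.6667/5 = -2.1333
  S[B,B] = ((-1.8333)·(-1.8333) + (3.1667)·(3.1667) + (2.1667)·(2.1667) + (-0.8333)·(-0.8333) + (1.1667)·(1.1667) + (-3.8333)·(-3.8333)) / 5 = 34.8333/5 = 6.9667

S is symmetric (S[j,i] = S[i,j]). Assembling:

S = [[7.4667, -2.1333],
 [-2.1333, 6.9667]]


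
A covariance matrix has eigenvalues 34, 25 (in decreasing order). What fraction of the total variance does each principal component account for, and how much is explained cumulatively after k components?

Step 1 — total variance = trace(Sigma) = Σ λ_i = 34 + 25 = 59.

Step 2 — fraction explained by component i = λ_i / Σ λ:
  PC1: 34/59 = 0.5763
  PC2: 25/59 = 0.4237

Step 3 — cumulative fraction after k components = (λ_1 + ... + λ_k) / Σ λ:
  k = 1: 34/59 = 0.5763
  k = 2: (34 + 25)/59 = 59/59 = 1

Summary (fraction, with percent):

explained: PC1 0.5763 (57.63%), PC2 0.4237 (42.37%);  cumulative: 0.5763, 1


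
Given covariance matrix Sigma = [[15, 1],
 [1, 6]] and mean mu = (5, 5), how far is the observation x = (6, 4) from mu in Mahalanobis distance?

Step 1 — centre the observation: (x - mu) = (1, -1).

Step 2 — invert Sigma. det(Sigma) = 15·6 - (1)² = 89.
  Sigma^{-1} = (1/det) · [[d, -b], [-b, a]] = [[0.0674, -0.0112],
 [-0.0112, 0.1685]].

Step 3 — form the quadratic (x - mu)^T · Sigma^{-1} · (x - mu):
  Sigma^{-1} · (x - mu) = (0.0787, -0.1798).
  (x - mu)^T · [Sigma^{-1} · (x - mu)] = (1)·(0.0787) + (-1)·(-0.1798) = 0.2584.

Step 4 — take square root: d = √(0.2584) ≈ 0.5084.

d(x, mu) = √(0.2584) ≈ 0.5084


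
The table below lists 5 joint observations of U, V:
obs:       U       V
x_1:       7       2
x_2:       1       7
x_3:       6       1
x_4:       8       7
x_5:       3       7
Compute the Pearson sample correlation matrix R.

Step 1 — column means:
  mean(U) = (7 + 1 + 6 + 8 + 3) / 5 = 25/5 = 5
  mean(V) = (2 + 7 + 1 + 7 + 7) / 5 = 24/5 = 4.8

Step 2 — sample variances and covariances s[i,j] = (1/(n-1)) · Σ_k (x_{k,i} - mean_i) · (x_{k,j} - mean_j), with n-1 = 4:
  s[U,U] = ((2)·(2) + (-4)·(-4) + (1)·(1) + (3)·(3) + (-2)·(-2)) / 4 = 34/4 = 8.5
  s[U,V] = ((2)·(-2.8) + (-4)·(2.2) + (1)·(-3.8) + (3)·(2.2) + (-2)·(2.2)) / 4 = -16/4 = -4
  s[V,V] = ((-2.8)·(-2.8) + (2.2)·(2.2) + (-3.8)·(-3.8) + (2.2)·(2.2) + (2.2)·(2.2)) / 4 = 36.8/4 = 9.2
  Sample standard deviations s_i = √(s[i,i]):
  s(U) = √(8.5) = 2.9155
  s(V) = √(9.2) = 3.0332

Step 3 — r_{ij} = s_{ij} / (s_i · s_j):
  r[U,U] = 1 (diagonal).
  r[U,V] = -4 / (2.9155 · 3.0332) = -4 / 8.8431 = -0.4523
  r[V,V] = 1 (diagonal).

R is symmetric with unit diagonal. Assembling:

R = [[1, -0.4523],
 [-0.4523, 1]]


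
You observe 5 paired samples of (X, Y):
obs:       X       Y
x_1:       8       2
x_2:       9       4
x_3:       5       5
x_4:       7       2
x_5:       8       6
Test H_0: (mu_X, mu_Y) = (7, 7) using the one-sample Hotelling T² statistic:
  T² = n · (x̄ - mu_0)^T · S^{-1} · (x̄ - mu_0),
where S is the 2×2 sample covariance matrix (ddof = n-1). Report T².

Step 1 — sample mean vector:
  mean(X) = (8 + 9 + 5 + 7 + 8) / 5 = 37/5 = 7.4
  mean(Y) = (2 + 4 + 5 + 2 + 6) / 5 = 19/5 = 3.8
  x̄ = (7.4, 3.8),  deviation x̄ - mu_0 = (7.4, 3.8) - (7, 7) = (0.4, -3.2).

Step 2 — sample covariance matrix, S[i,j] = (1/(n-1)) · Σ_k (x_{k,i} - mean_i) · (x_{k,j} - mean_j), divisor n-1 = 4:
  S[X,X] = ((0.6)·(0.6) + (1.6)·(1.6) + (-2.4)·(-2.4) + (-0.4)·(-0.4) + (0.6)·(0.6)) / 4 = 9.2/4 = 2.3
  S[X,Y] = ((0.6)·(-1.8) + (1.6)·(0.2) + (-2.4)·(1.2) + (-0.4)·(-1.8) + (0.6)·(2.2)) / 4 = -1.6/4 = -0.4
  S[Y,Y] = ((-1.8)·(-1.8) + (0.2)·(0.2) + (1.2)·(1.2) + (-1.8)·(-1.8) + (2.2)·(2.2)) / 4 = 12.8/4 = 3.2
  S = [[2.3, -0.4],
 [-0.4, 3.2]].

Step 3 — invert S. det(S) = 2.3·3.2 - (-0.4)² = 7.2.
  S^{-1} = (1/det) · [[d, -b], [-b, a]] = [[0.4444, 0.0556],
 [0.0556, 0.3194]].

Step 4 — quadratic form (x̄ - mu_0)^T · S^{-1} · (x̄ - mu_0):
  S^{-1} · (x̄ - mu_0) = (0, -1),
  (x̄ - mu_0)^T · [...] = (0.4)·(0) + (-3.2)·(-1) = 3.2.

Step 5 — scale by n: T² = 5 · 3.2 = 16.

T² ≈ 16


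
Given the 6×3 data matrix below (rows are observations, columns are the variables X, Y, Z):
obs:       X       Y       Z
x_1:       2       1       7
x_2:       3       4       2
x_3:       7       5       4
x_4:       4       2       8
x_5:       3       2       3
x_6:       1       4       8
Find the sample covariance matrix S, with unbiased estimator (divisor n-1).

Step 1 — column means:
  mean(X) = (2 + 3 + 7 + 4 + 3 + 1) / 6 = 20/6 = 3.3333
  mean(Y) = (1 + 4 + 5 + 2 + 2 + 4) / 6 = 18/6 = 3
  mean(Z) = (7 + 2 + 4 + 8 + 3 + 8) / 6 = 32/6 = 5.3333

Step 2 — sample covariance S[i,j] = (1/(n-1)) · Σ_k (x_{k,i} - mean_i) · (x_{k,j} - mean_j), with n-1 = 5.
  S[X,X] = ((-1.3333)·(-1.3333) + (-0.3333)·(-0.3333) + (3.6667)·(3.6667) + (0.6667)·(0.6667) + (-0.3333)·(-0.3333) + (-2.3333)·(-2.3333)) / 5 = 21.3333/5 = 4.2667
  S[X,Y] = ((-1.3333)·(-2) + (-0.3333)·(1) + (3.6667)·(2) + (0.6667)·(-1) + (-0.3333)·(-1) + (-2.3333)·(1)) / 5 = 7/5 = 1.4
  S[X,Z] = ((-1.3333)·(1.6667) + (-0.3333)·(-3.3333) + (3.6667)·(-1.3333) + (0.6667)·(2.6667) + (-0.3333)·(-2.3333) + (-2.3333)·(2.6667)) / 5 = -9.6667/5 = -1.9333
  S[Y,Y] = ((-2)·(-2) + (1)·(1) + (2)·(2) + (-1)·(-1) + (-1)·(-1) + (1)·(1)) / 5 = 12/5 = 2.4
  S[Y,Z] = ((-2)·(1.6667) + (1)·(-3.3333) + (2)·(-1.3333) + (-1)·(2.6667) + (-1)·(-2.3333) + (1)·(2.6667)) / 5 = -7/5 = -1.4
  S[Z,Z] = ((1.6667)·(1.6667) + (-3.3333)·(-3.3333) + (-1.3333)·(-1.3333) + (2.6667)·(2.6667) + (-2.3333)·(-2.3333) + (2.6667)·(2.6667)) / 5 = 35.3333/5 = 7.0667

S is symmetric (S[j,i] = S[i,j]). Assembling:

S = [[4.2667, 1.4, -1.9333],
 [1.4, 2.4, -1.4],
 [-1.9333, -1.4, 7.0667]]


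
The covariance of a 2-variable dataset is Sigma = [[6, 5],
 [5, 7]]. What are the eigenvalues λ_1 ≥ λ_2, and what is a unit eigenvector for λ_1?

Step 1 — characteristic polynomial of 2×2 Sigma:
  det(Sigma - λI) = λ² - trace · λ + det = 0.
  trace = 6 + 7 = 13, det = 6·7 - (5)² = 17.
Step 2 — discriminant:
  Δ = trace² - 4·det = 169 - 68 = 101.
Step 3 — eigenvalues:
  λ = (trace ± √Δ)/2 = (13 ± 10.0499)/2,
  λ_1 = 11.5249,  λ_2 = 1.4751.

Step 4 — unit eigenvector for λ_1: solve (Sigma - λ_1 I)v = 0. First row:
  (6 - 11.5249)·v_x + (5)·v_y = 0, i.e. (-5.5249)·v_x + (5)·v_y = 0,
  so v ∝ (b, λ_1 - a) = (5, 5.5249) = u.
  ||u|| = √((5)² + (5.5249)²) = √(55.5249) ≈ 7.4515,
  v_1 = u/||u|| ≈ (0.671, 0.7415) (||v_1|| = 1).

λ_1 = 11.5249,  λ_2 = 1.4751;  v_1 ≈ (0.671, 0.7415)


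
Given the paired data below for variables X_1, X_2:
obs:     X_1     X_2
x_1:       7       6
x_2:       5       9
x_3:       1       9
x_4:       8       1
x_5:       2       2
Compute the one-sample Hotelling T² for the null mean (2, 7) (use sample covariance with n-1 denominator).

Step 1 — sample mean vector:
  mean(X_1) = (7 + 5 + 1 + 8 + 2) / 5 = 23/5 = 4.6
  mean(X_2) = (6 + 9 + 9 + 1 + 2) / 5 = 27/5 = 5.4
  x̄ = (4.6, 5.4),  deviation x̄ - mu_0 = (4.6, 5.4) - (2, 7) = (2.6, -1.6).

Step 2 — sample covariance matrix, S[i,j] = (1/(n-1)) · Σ_k (x_{k,i} - mean_i) · (x_{k,j} - mean_j), divisor n-1 = 4:
  S[X_1,X_1] = ((2.4)·(2.4) + (0.4)·(0.4) + (-3.6)·(-3.6) + (3.4)·(3.4) + (-2.6)·(-2.6)) / 4 = 37.2/4 = 9.3
  S[X_1,X_2] = ((2.4)·(0.6) + (0.4)·(3.6) + (-3.6)·(3.6) + (3.4)·(-4.4) + (-2.6)·(-3.4)) / 4 = -16.2/4 = -4.05
  S[X_2,X_2] = ((0.6)·(0.6) + (3.6)·(3.6) + (3.6)·(3.6) + (-4.4)·(-4.4) + (-3.4)·(-3.4)) / 4 = 57.2/4 = 14.3
  S = [[9.3, -4.05],
 [-4.05, 14.3]].

Step 3 — invert S. det(S) = 9.3·14.3 - (-4.05)² = 116.5875.
  S^{-1} = (1/det) · [[d, -b], [-b, a]] = [[0.1227, 0.0347],
 [0.0347, 0.0798]].

Step 4 — quadratic form (x̄ - mu_0)^T · S^{-1} · (x̄ - mu_0):
  S^{-1} · (x̄ - mu_0) = (0.2633, -0.0373),
  (x̄ - mu_0)^T · [...] = (2.6)·(0.2633) + (-1.6)·(-0.0373) = 0.7443.

Step 5 — scale by n: T² = 5 · 0.7443 = 3.7217.

T² ≈ 3.7217


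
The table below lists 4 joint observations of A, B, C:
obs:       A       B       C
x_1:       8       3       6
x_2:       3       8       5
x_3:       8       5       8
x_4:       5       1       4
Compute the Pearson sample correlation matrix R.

Step 1 — column means:
  mean(A) = (8 + 3 + 8 + 5) / 4 = 24/4 = 6
  mean(B) = (3 + 8 + 5 + 1) / 4 = 17/4 = 4.25
  mean(C) = (6 + 5 + 8 + 4) / 4 = 23/4 = 5.75

Step 2 — sample variances and covariances s[i,j] = (1/(n-1)) · Σ_k (x_{k,i} - mean_i) · (x_{k,j} - mean_j), with n-1 = 3:
  s[A,A] = ((2)·(2) + (-3)·(-3) + (2)·(2) + (-1)·(-1)) / 3 = 18/3 = 6
  s[A,B] = ((2)·(-1.25) + (-3)·(3.75) + (2)·(0.75) + (-1)·(-3.25)) / 3 = -9/3 = -3
  s[A,C] = ((2)·(0.25) + (-3)·(-0.75) + (2)·(2.25) + (-1)·(-1.75)) / 3 = 9/3 = 3
  s[B,B] = ((-1.25)·(-1.25) + (3.75)·(3.75) + (0.75)·(0.75) + (-3.25)·(-3.25)) / 3 = 26.75/3 = 8.9167
  s[B,C] = ((-1.25)·(0.25) + (3.75)·(-0.75) + (0.75)·(2.25) + (-3.25)·(-1.75)) / 3 = 4.25/3 = 1.4167
  s[C,C] = ((0.25)·(0.25) + (-0.75)·(-0.75) + (2.25)·(2.25) + (-1.75)·(-1.75)) / 3 = 8.75/3 = 2.9167
  Sample standard deviations s_i = √(s[i,i]):
  s(A) = √(6) = 2.4495
  s(B) = √(8.9167) = 2.9861
  s(C) = √(2.9167) = 1.7078

Step 3 — r_{ij} = s_{ij} / (s_i · s_j):
  r[A,A] = 1 (diagonal).
  r[A,B] = -3 / (2.4495 · 2.9861) = -3 / 7.3144 = -0.4102
  r[A,C] = 3 / (2.4495 · 1.7078) = 3 / 4.1833 = 0.7171
  r[B,B] = 1 (diagonal).
  r[B,C] = 1.4167 / (2.9861 · 1.7078) = 1.4167 / 5.0997 = 0.2778
  r[C,C] = 1 (diagonal).

R is symmetric with unit diagonal. Assembling:

R = [[1, -0.4102, 0.7171],
 [-0.4102, 1, 0.2778],
 [0.7171, 0.2778, 1]]


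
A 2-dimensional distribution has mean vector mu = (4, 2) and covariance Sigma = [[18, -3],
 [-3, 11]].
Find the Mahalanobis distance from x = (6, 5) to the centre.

Step 1 — centre the observation: (x - mu) = (2, 3).

Step 2 — invert Sigma. det(Sigma) = 18·11 - (-3)² = 189.
  Sigma^{-1} = (1/det) · [[d, -b], [-b, a]] = [[0.0582, 0.0159],
 [0.0159, 0.0952]].

Step 3 — form the quadratic (x - mu)^T · Sigma^{-1} · (x - mu):
  Sigma^{-1} · (x - mu) = (0.164, 0.3175).
  (x - mu)^T · [Sigma^{-1} · (x - mu)] = (2)·(0.164) + (3)·(0.3175) = 1.2804.

Step 4 — take square root: d = √(1.2804) ≈ 1.1316.

d(x, mu) = √(1.2804) ≈ 1.1316


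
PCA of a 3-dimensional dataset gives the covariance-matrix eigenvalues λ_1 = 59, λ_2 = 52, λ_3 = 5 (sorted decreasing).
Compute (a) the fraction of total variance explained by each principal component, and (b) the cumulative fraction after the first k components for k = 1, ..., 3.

Step 1 — total variance = trace(Sigma) = Σ λ_i = 59 + 52 + 5 = 116.

Step 2 — fraction explained by component i = λ_i / Σ λ:
  PC1: 59/116 = 0.5086
  PC2: 52/116 = 0.4483
  PC3: 5/116 = 0.0431

Step 3 — cumulative fraction after k components = (λ_1 + ... + λ_k) / Σ λ:
  k = 1: 59/116 = 0.5086
  k = 2: (59 + 52)/116 = 111/116 = 0.9569
  k = 3: (59 + 52 + 5)/116 = 116/116 = 1

Summary (fraction, with percent):

explained: PC1 0.5086 (50.86%), PC2 0.4483 (44.83%), PC3 0.0431 (4.31%);  cumulative: 0.5086, 0.9569, 1


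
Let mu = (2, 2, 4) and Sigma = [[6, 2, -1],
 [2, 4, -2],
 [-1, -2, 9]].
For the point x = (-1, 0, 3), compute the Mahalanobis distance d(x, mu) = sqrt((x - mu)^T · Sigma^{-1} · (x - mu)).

Step 1 — centre the observation: (x - mu) = (-3, -2, -1).

Step 2 — invert Sigma (cofactor / det for 3×3, or solve directly):
  Sigma^{-1} = [[0.2, -0.1, 0],
 [-0.1, 0.3312, 0.0625],
 [0, 0.0625, 0.125]].

Step 3 — form the quadratic (x - mu)^T · Sigma^{-1} · (x - mu):
  Sigma^{-1} · (x - mu) = (-0.4, -0.425, -0.25).
  (x - mu)^T · [Sigma^{-1} · (x - mu)] = (-3)·(-0.4) + (-2)·(-0.425) + (-1)·(-0.25) = 2.3.

Step 4 — take square root: d = √(2.3) ≈ 1.5166.

d(x, mu) = √(2.3) ≈ 1.5166


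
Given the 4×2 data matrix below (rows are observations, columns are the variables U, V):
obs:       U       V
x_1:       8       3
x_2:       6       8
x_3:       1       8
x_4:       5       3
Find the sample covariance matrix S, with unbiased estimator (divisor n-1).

Step 1 — column means:
  mean(U) = (8 + 6 + 1 + 5) / 4 = 20/4 = 5
  mean(V) = (3 + 8 + 8 + 3) / 4 = 22/4 = 5.5

Step 2 — sample covariance S[i,j] = (1/(n-1)) · Σ_k (x_{k,i} - mean_i) · (x_{k,j} - mean_j), with n-1 = 3.
  S[U,U] = ((3)·(3) + (1)·(1) + (-4)·(-4) + (0)·(0)) / 3 = 26/3 = 8.6667
  S[U,V] = ((3)·(-2.5) + (1)·(2.5) + (-4)·(2.5) + (0)·(-2.5)) / 3 = -15/3 = -5
  S[V,V] = ((-2.5)·(-2.5) + (2.5)·(2.5) + (2.5)·(2.5) + (-2.5)·(-2.5)) / 3 = 25/3 = 8.3333

S is symmetric (S[j,i] = S[i,j]). Assembling:

S = [[8.6667, -5],
 [-5, 8.3333]]


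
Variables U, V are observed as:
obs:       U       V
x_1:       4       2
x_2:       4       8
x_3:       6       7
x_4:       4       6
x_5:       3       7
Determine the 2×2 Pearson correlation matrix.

Step 1 — column means:
  mean(U) = (4 + 4 + 6 + 4 + 3) / 5 = 21/5 = 4.2
  mean(V) = (2 + 8 + 7 + 6 + 7) / 5 = 30/5 = 6

Step 2 — sample variances and covariances s[i,j] = (1/(n-1)) · Σ_k (x_{k,i} - mean_i) · (x_{k,j} - mean_j), with n-1 = 4:
  s[U,U] = ((-0.2)·(-0.2) + (-0.2)·(-0.2) + (1.8)·(1.8) + (-0.2)·(-0.2) + (-1.2)·(-1.2)) / 4 = 4.8/4 = 1.2
  s[U,V] = ((-0.2)·(-4) + (-0.2)·(2) + (1.8)·(1) + (-0.2)·(0) + (-1.2)·(1)) / 4 = 1/4 = 0.25
  s[V,V] = ((-4)·(-4) + (2)·(2) + (1)·(1) + (0)·(0) + (1)·(1)) / 4 = 22/4 = 5.5
  Sample standard deviations s_i = √(s[i,i]):
  s(U) = √(1.2) = 1.0954
  s(V) = √(5.5) = 2.3452

Step 3 — r_{ij} = s_{ij} / (s_i · s_j):
  r[U,U] = 1 (diagonal).
  r[U,V] = 0.25 / (1.0954 · 2.3452) = 0.25 / 2.569 = 0.0973
  r[V,V] = 1 (diagonal).

R is symmetric with unit diagonal. Assembling:

R = [[1, 0.0973],
 [0.0973, 1]]


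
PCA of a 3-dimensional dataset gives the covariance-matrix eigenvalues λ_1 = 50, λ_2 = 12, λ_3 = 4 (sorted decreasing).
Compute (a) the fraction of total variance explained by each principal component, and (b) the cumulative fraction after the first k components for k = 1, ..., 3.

Step 1 — total variance = trace(Sigma) = Σ λ_i = 50 + 12 + 4 = 66.

Step 2 — fraction explained by component i = λ_i / Σ λ:
  PC1: 50/66 = 0.7576
  PC2: 12/66 = 0.1818
  PC3: 4/66 = 0.0606

Step 3 — cumulative fraction after k components = (λ_1 + ... + λ_k) / Σ λ:
  k = 1: 50/66 = 0.7576
  k = 2: (50 + 12)/66 = 62/66 = 0.9394
  k = 3: (50 + 12 + 4)/66 = 66/66 = 1

Summary (fraction, with percent):

explained: PC1 0.7576 (75.76%), PC2 0.1818 (18.18%), PC3 0.0606 (6.06%);  cumulative: 0.7576, 0.9394, 1


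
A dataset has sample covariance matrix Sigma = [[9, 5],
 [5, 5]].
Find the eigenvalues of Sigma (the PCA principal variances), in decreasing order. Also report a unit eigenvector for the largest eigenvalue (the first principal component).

Step 1 — characteristic polynomial of 2×2 Sigma:
  det(Sigma - λI) = λ² - trace · λ + det = 0.
  trace = 9 + 5 = 14, det = 9·5 - (5)² = 20.
Step 2 — discriminant:
  Δ = trace² - 4·det = 196 - 80 = 116.
Step 3 — eigenvalues:
  λ = (trace ± √Δ)/2 = (14 ± 10.7703)/2,
  λ_1 = 12.3852,  λ_2 = 1.6148.

Step 4 — unit eigenvector for λ_1: solve (Sigma - λ_1 I)v = 0. First row:
  (9 - 12.3852)·v_x + (5)·v_y = 0, i.e. (-3.3852)·v_x + (5)·v_y = 0,
  so v ∝ (b, λ_1 - a) = (5, 3.3852) = u.
  ||u|| = √((5)² + (3.3852)²) = √(36.4593) ≈ 6.0382,
  v_1 = u/||u|| ≈ (0.8281, 0.5606) (||v_1|| = 1).

λ_1 = 12.3852,  λ_2 = 1.6148;  v_1 ≈ (0.8281, 0.5606)


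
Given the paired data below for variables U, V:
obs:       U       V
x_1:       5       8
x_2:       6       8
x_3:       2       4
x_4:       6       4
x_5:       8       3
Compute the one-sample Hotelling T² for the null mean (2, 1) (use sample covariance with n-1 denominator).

Step 1 — sample mean vector:
  mean(U) = (5 + 6 + 2 + 6 + 8) / 5 = 27/5 = 5.4
  mean(V) = (8 + 8 + 4 + 4 + 3) / 5 = 27/5 = 5.4
  x̄ = (5.4, 5.4),  deviation x̄ - mu_0 = (5.4, 5.4) - (2, 1) = (3.4, 4.4).

Step 2 — sample covariance matrix, S[i,j] = (1/(n-1)) · Σ_k (x_{k,i} - mean_i) · (x_{k,j} - mean_j), divisor n-1 = 4:
  S[U,U] = ((-0.4)·(-0.4) + (0.6)·(0.6) + (-3.4)·(-3.4) + (0.6)·(0.6) + (2.6)·(2.6)) / 4 = 19.2/4 = 4.8
  S[U,V] = ((-0.4)·(2.6) + (0.6)·(2.6) + (-3.4)·(-1.4) + (0.6)·(-1.4) + (2.6)·(-2.4)) / 4 = -1.8/4 = -0.45
  S[V,V] = ((2.6)·(2.6) + (2.6)·(2.6) + (-1.4)·(-1.4) + (-1.4)·(-1.4) + (-2.4)·(-2.4)) / 4 = 23.2/4 = 5.8
  S = [[4.8, -0.45],
 [-0.45, 5.8]].

Step 3 — invert S. det(S) = 4.8·5.8 - (-0.45)² = 27.6375.
  S^{-1} = (1/det) · [[d, -b], [-b, a]] = [[0.2099, 0.0163],
 [0.0163, 0.1737]].

Step 4 — quadratic form (x̄ - mu_0)^T · S^{-1} · (x̄ - mu_0):
  S^{-1} · (x̄ - mu_0) = (0.7852, 0.8195),
  (x̄ - mu_0)^T · [...] = (3.4)·(0.7852) + (4.4)·(0.8195) = 6.2755.

Step 5 — scale by n: T² = 5 · 6.2755 = 31.3777.

T² ≈ 31.3777


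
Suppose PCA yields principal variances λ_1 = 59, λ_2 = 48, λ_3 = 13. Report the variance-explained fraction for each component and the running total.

Step 1 — total variance = trace(Sigma) = Σ λ_i = 59 + 48 + 13 = 120.

Step 2 — fraction explained by component i = λ_i / Σ λ:
  PC1: 59/120 = 0.4917
  PC2: 48/120 = 0.4
  PC3: 13/120 = 0.1083

Step 3 — cumulative fraction after k components = (λ_1 + ... + λ_k) / Σ λ:
  k = 1: 59/120 = 0.4917
  k = 2: (59 + 48)/120 = 107/120 = 0.8917
  k = 3: (59 + 48 + 13)/120 = 120/120 = 1

Summary (fraction, with percent):

explained: PC1 0.4917 (49.17%), PC2 0.4 (40%), PC3 0.1083 (10.83%);  cumulative: 0.4917, 0.8917, 1


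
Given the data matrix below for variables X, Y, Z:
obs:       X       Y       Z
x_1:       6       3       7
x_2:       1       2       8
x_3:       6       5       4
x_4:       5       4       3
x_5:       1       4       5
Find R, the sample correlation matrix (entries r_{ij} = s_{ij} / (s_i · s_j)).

Step 1 — column means:
  mean(X) = (6 + 1 + 6 + 5 + 1) / 5 = 19/5 = 3.8
  mean(Y) = (3 + 2 + 5 + 4 + 4) / 5 = 18/5 = 3.6
  mean(Z) = (7 + 8 + 4 + 3 + 5) / 5 = 27/5 = 5.4

Step 2 — sample variances and covariances s[i,j] = (1/(n-1)) · Σ_k (x_{k,i} - mean_i) · (x_{k,j} - mean_j), with n-1 = 4:
  s[X,X] = ((2.2)·(2.2) + (-2.8)·(-2.8) + (2.2)·(2.2) + (1.2)·(1.2) + (-2.8)·(-2.8)) / 4 = 26.8/4 = 6.7
  s[X,Y] = ((2.2)·(-0.6) + (-2.8)·(-1.6) + (2.2)·(1.4) + (1.2)·(0.4) + (-2.8)·(0.4)) / 4 = 5.6/4 = 1.4
  s[X,Z] = ((2.2)·(1.6) + (-2.8)·(2.6) + (2.2)·(-1.4) + (1.2)·(-2.4) + (-2.8)·(-0.4)) / 4 = -8.6/4 = -2.15
  s[Y,Y] = ((-0.6)·(-0.6) + (-1.6)·(-1.6) + (1.4)·(1.4) + (0.4)·(0.4) + (0.4)·(0.4)) / 4 = 5.2/4 = 1.3
  s[Y,Z] = ((-0.6)·(1.6) + (-1.6)·(2.6) + (1.4)·(-1.4) + (0.4)·(-2.4) + (0.4)·(-0.4)) / 4 = -8.2/4 = -2.05
  s[Z,Z] = ((1.6)·(1.6) + (2.6)·(2.6) + (-1.4)·(-1.4) + (-2.4)·(-2.4) + (-0.4)·(-0.4)) / 4 = 17.2/4 = 4.3
  Sample standard deviations s_i = √(s[i,i]):
  s(X) = √(6.7) = 2.5884
  s(Y) = √(1.3) = 1.1402
  s(Z) = √(4.3) = 2.0736

Step 3 — r_{ij} = s_{ij} / (s_i · s_j):
  r[X,X] = 1 (diagonal).
  r[X,Y] = 1.4 / (2.5884 · 1.1402) = 1.4 / 2.9513 = 0.4744
  r[X,Z] = -2.15 / (2.5884 · 2.0736) = -2.15 / 5.3675 = -0.4006
  r[Y,Y] = 1 (diagonal).
  r[Y,Z] = -2.05 / (1.1402 · 2.0736) = -2.05 / 2.3643 = -0.8671
  r[Z,Z] = 1 (diagonal).

R is symmetric with unit diagonal. Assembling:

R = [[1, 0.4744, -0.4006],
 [0.4744, 1, -0.8671],
 [-0.4006, -0.8671, 1]]


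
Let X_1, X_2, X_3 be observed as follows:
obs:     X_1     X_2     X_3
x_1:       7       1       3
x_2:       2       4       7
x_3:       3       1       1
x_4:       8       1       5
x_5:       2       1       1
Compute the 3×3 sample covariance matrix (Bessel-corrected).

Step 1 — column means:
  mean(X_1) = (7 + 2 + 3 + 8 + 2) / 5 = 22/5 = 4.4
  mean(X_2) = (1 + 4 + 1 + 1 + 1) / 5 = 8/5 = 1.6
  mean(X_3) = (3 + 7 + 1 + 5 + 1) / 5 = 17/5 = 3.4

Step 2 — sample covariance S[i,j] = (1/(n-1)) · Σ_k (x_{k,i} - mean_i) · (x_{k,j} - mean_j), with n-1 = 4.
  S[X_1,X_1] = ((2.6)·(2.6) + (-2.4)·(-2.4) + (-1.4)·(-1.4) + (3.6)·(3.6) + (-2.4)·(-2.4)) / 4 = 33.2/4 = 8.3
  S[X_1,X_2] = ((2.6)·(-0.6) + (-2.4)·(2.4) + (-1.4)·(-0.6) + (3.6)·(-0.6) + (-2.4)·(-0.6)) / 4 = -7.2/4 = -1.8
  S[X_1,X_3] = ((2.6)·(-0.4) + (-2.4)·(3.6) + (-1.4)·(-2.4) + (3.6)·(1.6) + (-2.4)·(-2.4)) / 4 = 5.2/4 = 1.3
  S[X_2,X_2] = ((-0.6)·(-0.6) + (2.4)·(2.4) + (-0.6)·(-0.6) + (-0.6)·(-0.6) + (-0.6)·(-0.6)) / 4 = 7.2/4 = 1.8
  S[X_2,X_3] = ((-0.6)·(-0.4) + (2.4)·(3.6) + (-0.6)·(-2.4) + (-0.6)·(1.6) + (-0.6)·(-2.4)) / 4 = 10.8/4 = 2.7
  S[X_3,X_3] = ((-0.4)·(-0.4) + (3.6)·(3.6) + (-2.4)·(-2.4) + (1.6)·(1.6) + (-2.4)·(-2.4)) / 4 = 27.2/4 = 6.8

S is symmetric (S[j,i] = S[i,j]). Assembling:

S = [[8.3, -1.8, 1.3],
 [-1.8, 1.8, 2.7],
 [1.3, 2.7, 6.8]]


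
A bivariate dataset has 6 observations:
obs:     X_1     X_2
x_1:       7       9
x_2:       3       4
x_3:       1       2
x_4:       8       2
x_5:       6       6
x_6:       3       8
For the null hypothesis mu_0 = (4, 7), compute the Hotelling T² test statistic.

Step 1 — sample mean vector:
  mean(X_1) = (7 + 3 + 1 + 8 + 6 + 3) / 6 = 28/6 = 4.6667
  mean(X_2) = (9 + 4 + 2 + 2 + 6 + 8) / 6 = 31/6 = 5.1667
  x̄ = (4.6667, 5.1667),  deviation x̄ - mu_0 = (4.6667, 5.1667) - (4, 7) = (0.6667, -1.8333).

Step 2 — sample covariance matrix, S[i,j] = (1/(n-1)) · Σ_k (x_{k,i} - mean_i) · (x_{k,j} - mean_j), divisor n-1 = 5:
  S[X_1,X_1] = ((2.3333)·(2.3333) + (-1.6667)·(-1.6667) + (-3.6667)·(-3.6667) + (3.3333)·(3.3333) + (1.3333)·(1.3333) + (-1.6667)·(-1.6667)) / 5 = 37.3333/5 = 7.4667
  S[X_1,X_2] = ((2.3333)·(3.8333) + (-1.6667)·(-1.1667) + (-3.6667)·(-3.1667) + (3.3333)·(-3.1667) + (1.3333)·(0.8333) + (-1.6667)·(2.8333)) / 5 = 8.3333/5 = 1.6667
  S[X_2,X_2] = ((3.8333)·(3.8333) + (-1.1667)·(-1.1667) + (-3.1667)·(-3.1667) + (-3.1667)·(-3.1667) + (0.8333)·(0.8333) + (2.8333)·(2.8333)) / 5 = 44.8333/5 = 8.9667
  S = [[7.4667, 1.6667],
 [1.6667, 8.9667]].

Step 3 — invert S. det(S) = 7.4667·8.9667 - (1.6667)² = 64.1733.
  S^{-1} = (1/det) · [[d, -b], [-b, a]] = [[0.1397, -0.026],
 [-0.026, 0.1164]].

Step 4 — quadratic form (x̄ - mu_0)^T · S^{-1} · (x̄ - mu_0):
  S^{-1} · (x̄ - mu_0) = (0.1408, -0.2306),
  (x̄ - mu_0)^T · [...] = (0.6667)·(0.1408) + (-1.8333)·(-0.2306) = 0.5167.

Step 5 — scale by n: T² = 6 · 0.5167 = 3.0999.

T² ≈ 3.0999
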